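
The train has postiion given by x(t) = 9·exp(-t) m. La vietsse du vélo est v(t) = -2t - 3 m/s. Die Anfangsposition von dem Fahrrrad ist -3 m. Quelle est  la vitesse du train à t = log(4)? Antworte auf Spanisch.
Para resolver esto, necesitamos tomar 1 derivada de nuestra ecuación de la posición x(t) = 9·exp(-t). La derivada de la posición da la velocidad: v(t) = -9·exp(-t). Tenemos la velocidad v(t) = -9·exp(-t). Sustituyendo t = log(4): v(log(4)) = -9/4.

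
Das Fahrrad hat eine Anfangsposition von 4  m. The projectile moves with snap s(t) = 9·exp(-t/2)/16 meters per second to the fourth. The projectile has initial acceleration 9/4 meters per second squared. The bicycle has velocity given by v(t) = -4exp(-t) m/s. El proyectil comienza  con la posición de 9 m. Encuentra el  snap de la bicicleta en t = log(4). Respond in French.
En partant de la vitesse v(t) = -4·exp(-t), nous prenons 3 dérivées. La dérivée de la vitesse donne l'accélération: a(t) = 4·exp(-t). La dérivée de l'accélération donne le jerk: j(t) = -4·exp(-t). La dérivée du jerk donne le snap: s(t) = 4·exp(-t). Nous avons le snap s(t) = 4·exp(-t). En substituant t = log(4): s(log(4)) = 1.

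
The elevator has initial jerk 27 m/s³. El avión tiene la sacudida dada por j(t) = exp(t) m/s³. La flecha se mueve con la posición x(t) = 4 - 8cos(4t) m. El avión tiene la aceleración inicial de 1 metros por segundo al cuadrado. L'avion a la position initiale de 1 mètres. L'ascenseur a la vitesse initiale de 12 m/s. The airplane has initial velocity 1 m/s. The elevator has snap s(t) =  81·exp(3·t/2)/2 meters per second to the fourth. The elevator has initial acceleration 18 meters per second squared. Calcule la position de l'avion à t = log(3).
Pour résoudre ceci, nous devons prendre 3 primitives de notre équation du jerk j(t) = exp(t). L'intégrale du jerk, avec a(0) = 1, donne l'accélération: a(t) = exp(t). En prenant ∫a(t)dt et en appliquant v(0) = 1, nous trouvons v(t) = exp(t). En prenant ∫v(t)dt et en appliquant x(0) = 1, nous trouvons x(t) = exp(t). Nous avons la position x(t) = exp(t). En substituant t = log(3): x(log(3)) = 3.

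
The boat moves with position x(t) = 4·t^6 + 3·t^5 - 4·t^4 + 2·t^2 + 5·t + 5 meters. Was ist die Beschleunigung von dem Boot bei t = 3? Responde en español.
Debemos derivar nuestra ecuación de la posición x(t) = 4·t^6 + 3·t^5 - 4·t^4 + 2·t^2 + 5·t + 5 2 veces. Tomando d/dt de x(t), encontramos v(t) = 24·t^5 + 15·t^4 - 16·t^3 + 4·t + 5. Derivando la velocidad, obtenemos la aceleración: a(t) = 120·t^4 + 60·t^3 - 48·t^2 + 4. Usando a(t) = 120·t^4 + 60·t^3 - 48·t^2 + 4 y sustituyendo t = 3, encontramos a = 10912.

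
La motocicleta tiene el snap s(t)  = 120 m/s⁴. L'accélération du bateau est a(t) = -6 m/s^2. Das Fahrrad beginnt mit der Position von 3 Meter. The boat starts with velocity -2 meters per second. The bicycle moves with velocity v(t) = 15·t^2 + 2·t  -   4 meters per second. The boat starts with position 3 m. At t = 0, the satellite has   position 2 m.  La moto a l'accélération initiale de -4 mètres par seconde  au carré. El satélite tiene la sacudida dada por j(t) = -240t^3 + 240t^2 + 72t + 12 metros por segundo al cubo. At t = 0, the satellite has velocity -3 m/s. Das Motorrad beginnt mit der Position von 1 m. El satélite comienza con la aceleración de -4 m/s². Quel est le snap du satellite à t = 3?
Pour résoudre ceci, nous devons prendre 1 dérivée de notre équation du jerk j(t) = -240·t^3 + 240·t^2 + 72·t + 12. En prenant d/dt de j(t), nous trouvons s(t) = -720·t^2 + 480·t + 72. De l'équation du snap s(t) = -720·t^2 + 480·t + 72, nous substituons t = 3 pour obtenir s = -4968.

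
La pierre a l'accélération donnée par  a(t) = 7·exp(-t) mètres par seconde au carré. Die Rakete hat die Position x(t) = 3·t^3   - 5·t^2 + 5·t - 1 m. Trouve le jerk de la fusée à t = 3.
Nous devons dériver notre équation de la position x(t) = 3·t^3 - 5·t^2 + 5·t - 1 3 fois. En dérivant la position, nous obtenons la vitesse: v(t) = 9·t^2 - 10·t + 5. En dérivant la vitesse, nous obtenons l'accélération: a(t) = 18·t - 10. La dérivée de l'accélération donne le jerk: j(t) = 18. De l'équation du jerk j(t) = 18, nous substituons t = 3 pour obtenir j = 18.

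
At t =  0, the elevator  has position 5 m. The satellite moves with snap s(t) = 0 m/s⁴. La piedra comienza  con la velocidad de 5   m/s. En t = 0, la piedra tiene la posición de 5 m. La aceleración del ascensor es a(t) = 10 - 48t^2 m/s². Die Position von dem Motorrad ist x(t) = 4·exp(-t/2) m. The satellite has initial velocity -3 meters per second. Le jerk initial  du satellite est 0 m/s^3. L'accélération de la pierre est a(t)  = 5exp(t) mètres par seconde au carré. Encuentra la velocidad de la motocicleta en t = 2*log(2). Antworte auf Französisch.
En partant de la position x(t) = 4·exp(-t/2), nous prenons 1 dérivée. La dérivée de la position donne la vitesse: v(t) = -2·exp(-t/2). En utilisant v(t) = -2·exp(-t/2) et en substituant t = 2*log(2), nous trouvons v = -1.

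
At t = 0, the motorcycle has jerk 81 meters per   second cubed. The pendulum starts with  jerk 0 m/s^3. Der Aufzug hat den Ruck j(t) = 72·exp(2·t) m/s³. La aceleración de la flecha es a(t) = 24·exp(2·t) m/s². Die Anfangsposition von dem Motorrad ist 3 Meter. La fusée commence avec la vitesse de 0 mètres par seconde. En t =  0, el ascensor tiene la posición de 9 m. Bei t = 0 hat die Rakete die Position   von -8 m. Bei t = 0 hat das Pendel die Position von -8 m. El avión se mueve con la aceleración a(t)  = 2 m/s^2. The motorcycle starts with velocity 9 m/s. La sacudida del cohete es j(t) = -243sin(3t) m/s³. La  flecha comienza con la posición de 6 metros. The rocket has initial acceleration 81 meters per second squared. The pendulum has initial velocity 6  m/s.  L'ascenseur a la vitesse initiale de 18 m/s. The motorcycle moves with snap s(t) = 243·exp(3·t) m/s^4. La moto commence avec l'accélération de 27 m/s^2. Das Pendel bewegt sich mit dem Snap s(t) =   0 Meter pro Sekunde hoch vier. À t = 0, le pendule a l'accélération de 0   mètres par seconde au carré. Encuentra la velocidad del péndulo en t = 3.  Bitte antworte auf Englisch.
We must find the antiderivative of our snap equation s(t) = 0 3 times. Finding the antiderivative of s(t) and using j(0) = 0: j(t) = 0. Finding the integral of j(t) and using a(0) = 0: a(t) = 0. Integrating acceleration and using the initial condition v(0) = 6, we get v(t) = 6. Using v(t) = 6 and substituting t = 3, we find v = 6.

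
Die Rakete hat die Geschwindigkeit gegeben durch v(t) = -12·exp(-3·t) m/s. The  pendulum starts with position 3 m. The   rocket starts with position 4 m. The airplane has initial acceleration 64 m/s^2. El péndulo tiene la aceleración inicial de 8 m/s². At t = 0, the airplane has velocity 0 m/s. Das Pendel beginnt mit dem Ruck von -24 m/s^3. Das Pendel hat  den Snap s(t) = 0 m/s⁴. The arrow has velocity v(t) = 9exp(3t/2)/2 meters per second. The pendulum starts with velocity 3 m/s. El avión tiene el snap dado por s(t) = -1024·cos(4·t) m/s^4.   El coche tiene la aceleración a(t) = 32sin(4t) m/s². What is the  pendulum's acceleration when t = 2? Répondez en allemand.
Um dies zu lösen, müssen wir 2 Stammfunktionen unserer Gleichung für den Snap s(t) = 0 finden. Mit ∫s(t)dt und Anwendung von j(0) = -24, finden wir j(t) = -24. Das Integral von dem Ruck, mit a(0) = 8, ergibt die Beschleunigung: a(t) = 8 - 24·t. Wir haben die Beschleunigung a(t) = 8 - 24·t. Durch Einsetzen von t = 2: a(2) = -40.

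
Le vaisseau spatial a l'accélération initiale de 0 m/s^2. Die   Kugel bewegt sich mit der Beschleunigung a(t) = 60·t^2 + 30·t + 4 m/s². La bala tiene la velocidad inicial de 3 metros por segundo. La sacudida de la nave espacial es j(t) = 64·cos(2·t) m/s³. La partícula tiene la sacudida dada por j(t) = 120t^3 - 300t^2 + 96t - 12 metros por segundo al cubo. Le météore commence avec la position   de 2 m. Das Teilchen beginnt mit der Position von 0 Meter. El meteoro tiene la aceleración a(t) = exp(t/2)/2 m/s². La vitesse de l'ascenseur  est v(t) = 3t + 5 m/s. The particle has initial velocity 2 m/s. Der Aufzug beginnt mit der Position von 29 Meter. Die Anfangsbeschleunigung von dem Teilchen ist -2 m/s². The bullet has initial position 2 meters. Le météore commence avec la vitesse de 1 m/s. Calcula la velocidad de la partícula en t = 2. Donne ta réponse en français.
Nous devons intégrer notre équation du jerk j(t) = 120·t^3 - 300·t^2 + 96·t - 12 2 fois. La primitive du jerk, avec a(0) = -2, donne l'accélération: a(t) = 30·t^4 - 100·t^3 + 48·t^2 - 12·t - 2. En intégrant l'accélération et en utilisant la condition initiale v(0) = 2, nous obtenons v(t) = 6·t^5 - 25·t^4 + 16·t^3 - 6·t^2 - 2·t + 2. Nous avons la vitesse v(t) = 6·t^5 - 25·t^4 + 16·t^3 - 6·t^2 - 2·t + 2. En substituant t = 2: v(2) = -106.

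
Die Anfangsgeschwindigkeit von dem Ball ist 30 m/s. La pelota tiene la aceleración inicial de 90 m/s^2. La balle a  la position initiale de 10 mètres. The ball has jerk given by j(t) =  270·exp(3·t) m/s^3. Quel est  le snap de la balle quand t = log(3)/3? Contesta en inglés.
Starting from jerk j(t) = 270·exp(3·t), we take 1 derivative. Taking d/dt of j(t), we find s(t) = 810·exp(3·t). From the given snap equation s(t) = 810·exp(3·t), we substitute t = log(3)/3 to get s = 2430.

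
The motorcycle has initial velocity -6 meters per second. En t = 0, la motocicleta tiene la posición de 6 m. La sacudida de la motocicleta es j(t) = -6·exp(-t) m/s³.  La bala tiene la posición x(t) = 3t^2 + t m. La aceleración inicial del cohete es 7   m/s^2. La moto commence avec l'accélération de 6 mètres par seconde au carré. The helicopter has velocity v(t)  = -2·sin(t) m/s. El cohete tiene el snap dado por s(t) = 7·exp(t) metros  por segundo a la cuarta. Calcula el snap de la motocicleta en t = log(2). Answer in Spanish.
Para resolver esto, necesitamos tomar 1 derivada de nuestra ecuación de la sacudida j(t) = -6·exp(-t). La derivada de la sacudida da el snap: s(t) = 6·exp(-t). Tenemos el snap s(t) = 6·exp(-t). Sustituyendo t = log(2): s(log(2)) = 3.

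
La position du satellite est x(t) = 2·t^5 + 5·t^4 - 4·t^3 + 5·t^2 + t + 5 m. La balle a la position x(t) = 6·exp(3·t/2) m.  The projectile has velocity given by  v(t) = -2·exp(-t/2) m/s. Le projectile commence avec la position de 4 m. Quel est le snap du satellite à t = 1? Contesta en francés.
Nous devons dériver notre équation de la position x(t) = 2·t^5 + 5·t^4 - 4·t^3 + 5·t^2 + t + 5 4 fois. En prenant d/dt de x(t), nous trouvons v(t) = 10·t^4 + 20·t^3 - 12·t^2 + 10·t + 1. La dérivée de la vitesse donne l'accélération: a(t) = 40·t^3 + 60·t^2 - 24·t + 10. En prenant d/dt de a(t), nous trouvons j(t) = 120·t^2 + 120·t - 24. La dérivée du jerk donne le snap: s(t) = 240·t + 120. En utilisant s(t) = 240·t + 120 et en substituant t = 1, nous trouvons s = 360.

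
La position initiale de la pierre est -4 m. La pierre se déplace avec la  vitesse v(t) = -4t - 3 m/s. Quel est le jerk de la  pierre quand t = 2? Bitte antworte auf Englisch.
To solve this, we need to take 2 derivatives of our velocity equation v(t) = -4·t - 3. Taking d/dt of v(t), we find a(t) = -4. Differentiating acceleration, we get jerk: j(t) = 0. We have jerk j(t) = 0. Substituting t = 2: j(2) = 0.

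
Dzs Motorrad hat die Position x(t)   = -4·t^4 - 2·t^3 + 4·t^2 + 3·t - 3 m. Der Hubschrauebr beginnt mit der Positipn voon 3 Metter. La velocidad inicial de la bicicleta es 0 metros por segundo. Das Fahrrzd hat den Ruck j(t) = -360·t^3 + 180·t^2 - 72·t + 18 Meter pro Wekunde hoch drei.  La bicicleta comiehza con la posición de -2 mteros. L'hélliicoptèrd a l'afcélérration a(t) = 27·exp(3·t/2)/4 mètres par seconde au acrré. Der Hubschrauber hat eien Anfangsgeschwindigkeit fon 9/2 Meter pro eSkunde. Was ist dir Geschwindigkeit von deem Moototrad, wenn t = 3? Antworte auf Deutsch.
Um dies zu lösen, müssen wir 1 Ableitung unserer Gleichung für die Position x(t) = -4·t^4 - 2·t^3 + 4·t^2 + 3·t - 3 nehmen. Mit d/dt von x(t) finden wir v(t) = -16·t^3 - 6·t^2 + 8·t + 3. Aus der Gleichung für die Geschwindigkeit v(t) = -16·t^3 - 6·t^2 + 8·t + 3, setzen wir t = 3 ein und erhalten v = -459.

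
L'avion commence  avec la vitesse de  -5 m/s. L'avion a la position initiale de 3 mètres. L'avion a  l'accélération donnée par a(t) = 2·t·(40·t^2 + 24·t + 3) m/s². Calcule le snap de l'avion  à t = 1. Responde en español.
Debemos derivar nuestra ecuación de la aceleración a(t) = 2·t·(40·t^2 + 24·t + 3) 2 veces. Derivando la aceleración, obtenemos la sacudida: j(t) = 80·t^2 + 2·t·(80·t + 24) + 48·t + 6. Derivando la sacudida, obtenemos el snap: s(t) = 480·t + 96. De la ecuación del snap s(t) = 480·t + 96, sustituimos t = 1 para obtener s = 576.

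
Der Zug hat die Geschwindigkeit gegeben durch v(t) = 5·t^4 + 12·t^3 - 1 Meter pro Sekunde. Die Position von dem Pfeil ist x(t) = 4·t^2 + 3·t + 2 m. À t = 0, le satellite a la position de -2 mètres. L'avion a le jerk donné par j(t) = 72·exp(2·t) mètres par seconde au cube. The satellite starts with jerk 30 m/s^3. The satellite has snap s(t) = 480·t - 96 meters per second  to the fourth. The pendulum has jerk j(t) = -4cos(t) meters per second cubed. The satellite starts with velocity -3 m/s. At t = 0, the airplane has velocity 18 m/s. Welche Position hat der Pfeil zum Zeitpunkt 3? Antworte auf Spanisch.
De la ecuación de la posición x(t) = 4·t^2 + 3·t + 2, sustituimos t = 3 para obtener x = 47.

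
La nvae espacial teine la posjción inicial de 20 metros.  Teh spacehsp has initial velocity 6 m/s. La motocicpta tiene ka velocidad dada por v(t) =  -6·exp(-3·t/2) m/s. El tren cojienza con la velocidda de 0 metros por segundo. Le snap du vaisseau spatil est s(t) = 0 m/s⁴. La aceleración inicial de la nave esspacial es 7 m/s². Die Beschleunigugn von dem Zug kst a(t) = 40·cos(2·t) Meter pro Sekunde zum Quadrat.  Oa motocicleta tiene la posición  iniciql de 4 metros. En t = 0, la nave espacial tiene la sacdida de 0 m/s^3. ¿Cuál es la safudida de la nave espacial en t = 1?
Para resolver esto, necesitamos tomar 1 antiderivada de nuestra ecuación del snap s(t) = 0. La integral del snap es la sacudida. Usando j(0) = 0, obtenemos j(t) = 0. Usando j(t) = 0 y sustituyendo t = 1, encontramos j = 0.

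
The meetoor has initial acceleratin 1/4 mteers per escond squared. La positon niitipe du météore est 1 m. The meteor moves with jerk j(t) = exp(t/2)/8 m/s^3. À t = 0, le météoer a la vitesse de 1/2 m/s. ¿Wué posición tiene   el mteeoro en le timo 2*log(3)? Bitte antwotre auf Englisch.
We need to integrate our jerk equation j(t) = exp(t/2)/8 3 times. The integral of jerk is acceleration. Using a(0) = 1/4, we get a(t) = exp(t/2)/4. Integrating acceleration and using the initial condition v(0) = 1/2, we get v(t) = exp(t/2)/2. Integrating velocity and using the initial condition x(0) = 1, we get x(t) = exp(t/2). From the given position equation x(t) = exp(t/2), we substitute t = 2*log(3) to get x = 3.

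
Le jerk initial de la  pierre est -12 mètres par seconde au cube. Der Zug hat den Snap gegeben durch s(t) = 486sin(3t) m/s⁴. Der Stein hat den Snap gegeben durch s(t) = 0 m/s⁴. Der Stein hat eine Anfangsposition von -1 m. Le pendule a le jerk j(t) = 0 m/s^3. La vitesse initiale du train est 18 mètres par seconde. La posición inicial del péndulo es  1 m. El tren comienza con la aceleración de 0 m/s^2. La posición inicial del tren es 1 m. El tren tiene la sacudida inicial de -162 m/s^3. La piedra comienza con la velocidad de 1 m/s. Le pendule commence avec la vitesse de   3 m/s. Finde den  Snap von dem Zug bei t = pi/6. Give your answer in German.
Wir haben den Snap s(t) = 486·sin(3·t). Durch Einsetzen von t = pi/6: s(pi/6) = 486.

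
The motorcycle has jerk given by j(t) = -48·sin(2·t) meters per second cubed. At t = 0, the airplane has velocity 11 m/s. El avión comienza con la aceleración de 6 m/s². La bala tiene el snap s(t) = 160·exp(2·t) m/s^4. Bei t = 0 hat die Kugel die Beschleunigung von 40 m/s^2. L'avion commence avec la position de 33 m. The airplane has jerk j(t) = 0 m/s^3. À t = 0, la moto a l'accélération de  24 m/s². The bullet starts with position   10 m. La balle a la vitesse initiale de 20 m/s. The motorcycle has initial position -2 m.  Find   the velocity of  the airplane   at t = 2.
To find the answer, we compute 2 antiderivatives of j(t) = 0. Integrating jerk and using the initial condition a(0) = 6, we get a(t) = 6. Finding the antiderivative of a(t) and using v(0) = 11: v(t) = 6·t + 11. From the given velocity equation v(t) = 6·t + 11, we substitute t = 2 to get v = 23.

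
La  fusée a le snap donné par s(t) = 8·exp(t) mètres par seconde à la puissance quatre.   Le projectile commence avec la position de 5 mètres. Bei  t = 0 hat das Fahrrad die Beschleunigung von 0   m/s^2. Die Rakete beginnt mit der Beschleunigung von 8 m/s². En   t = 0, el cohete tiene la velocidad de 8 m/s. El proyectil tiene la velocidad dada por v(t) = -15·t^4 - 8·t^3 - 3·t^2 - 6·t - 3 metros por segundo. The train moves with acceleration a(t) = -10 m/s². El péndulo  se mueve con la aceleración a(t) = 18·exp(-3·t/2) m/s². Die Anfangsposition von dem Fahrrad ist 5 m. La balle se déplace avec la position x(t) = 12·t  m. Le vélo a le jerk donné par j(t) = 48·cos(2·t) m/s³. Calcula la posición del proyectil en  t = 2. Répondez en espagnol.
Necesitamos integrar nuestra ecuación de la velocidad v(t) = -15·t^4 - 8·t^3 - 3·t^2 - 6·t - 3 1 vez. La antiderivada de la velocidad, con x(0) = 5, da la posición: x(t) = -3·t^5 - 2·t^4 - t^3 - 3·t^2 - 3·t + 5. Tenemos la posición x(t) = -3·t^5 - 2·t^4 - t^3 - 3·t^2 - 3·t + 5. Sustituyendo t = 2: x(2) = -149.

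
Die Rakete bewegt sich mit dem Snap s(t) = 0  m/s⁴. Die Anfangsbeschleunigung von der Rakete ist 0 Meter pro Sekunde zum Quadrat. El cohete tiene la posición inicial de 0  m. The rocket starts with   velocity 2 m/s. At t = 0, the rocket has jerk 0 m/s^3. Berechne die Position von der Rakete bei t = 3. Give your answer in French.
En partant du snap s(t) = 0, nous prenons 4 intégrales. En intégrant le snap et en utilisant la condition initiale j(0) = 0, nous obtenons j(t) = 0. En prenant ∫j(t)dt et en appliquant a(0) = 0, nous trouvons a(t) = 0. La primitive de l'accélération, avec v(0) = 2, donne la vitesse: v(t) = 2. En prenant ∫v(t)dt et en appliquant x(0) = 0, nous trouvons x(t) = 2·t. Nous avons la position x(t) = 2·t. En substituant t = 3: x(3) = 6.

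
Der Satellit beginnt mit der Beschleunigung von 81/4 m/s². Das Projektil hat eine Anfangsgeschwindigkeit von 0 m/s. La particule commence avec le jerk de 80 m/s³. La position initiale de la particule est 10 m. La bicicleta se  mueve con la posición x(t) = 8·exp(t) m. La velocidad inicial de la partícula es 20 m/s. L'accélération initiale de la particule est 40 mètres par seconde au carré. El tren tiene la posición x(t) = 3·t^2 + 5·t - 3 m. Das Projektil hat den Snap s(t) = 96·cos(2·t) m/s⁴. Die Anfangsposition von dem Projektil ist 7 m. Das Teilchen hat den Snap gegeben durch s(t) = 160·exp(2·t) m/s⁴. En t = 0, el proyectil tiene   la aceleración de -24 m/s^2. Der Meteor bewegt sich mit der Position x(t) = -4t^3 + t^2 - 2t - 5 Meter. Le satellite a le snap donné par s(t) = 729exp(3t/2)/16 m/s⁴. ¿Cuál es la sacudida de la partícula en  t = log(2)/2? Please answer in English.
To solve this, we need to take 1 integral of our snap equation s(t) = 160·exp(2·t). Finding the integral of s(t) and using j(0) = 80: j(t) = 80·exp(2·t). From the given jerk equation j(t) = 80·exp(2·t), we substitute t = log(2)/2 to get j = 160.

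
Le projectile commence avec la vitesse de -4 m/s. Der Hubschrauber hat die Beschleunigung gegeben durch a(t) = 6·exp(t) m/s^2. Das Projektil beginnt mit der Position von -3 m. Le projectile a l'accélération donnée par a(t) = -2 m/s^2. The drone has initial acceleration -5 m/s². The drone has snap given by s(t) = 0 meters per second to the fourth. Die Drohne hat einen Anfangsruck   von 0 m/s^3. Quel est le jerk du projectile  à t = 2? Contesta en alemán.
Wir müssen unsere Gleichung für die Beschleunigung a(t) = -2 1-mal ableiten. Die Ableitung von der Beschleunigung ergibt den Ruck: j(t) = 0. Aus der Gleichung für den Ruck j(t) = 0, setzen wir t = 2 ein und erhalten j = 0.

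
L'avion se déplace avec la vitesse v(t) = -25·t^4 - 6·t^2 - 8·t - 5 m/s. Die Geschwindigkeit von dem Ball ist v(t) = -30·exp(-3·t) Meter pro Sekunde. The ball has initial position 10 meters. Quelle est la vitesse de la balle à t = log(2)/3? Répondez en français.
De l'équation de la vitesse v(t) = -30·exp(-3·t), nous substituons t = log(2)/3 pour obtenir v = -15.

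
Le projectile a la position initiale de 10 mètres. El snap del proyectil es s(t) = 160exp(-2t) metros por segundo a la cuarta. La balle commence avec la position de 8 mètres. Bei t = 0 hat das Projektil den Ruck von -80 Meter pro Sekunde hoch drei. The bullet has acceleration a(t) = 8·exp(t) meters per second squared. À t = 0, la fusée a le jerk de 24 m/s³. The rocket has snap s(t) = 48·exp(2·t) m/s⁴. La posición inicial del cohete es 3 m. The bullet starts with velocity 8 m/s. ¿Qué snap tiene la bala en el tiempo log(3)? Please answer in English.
Starting from acceleration a(t) = 8·exp(t), we take 2 derivatives. The derivative of acceleration gives jerk: j(t) = 8·exp(t). Differentiating jerk, we get snap: s(t) = 8·exp(t). From the given snap equation s(t) = 8·exp(t), we substitute t = log(3) to get s = 24.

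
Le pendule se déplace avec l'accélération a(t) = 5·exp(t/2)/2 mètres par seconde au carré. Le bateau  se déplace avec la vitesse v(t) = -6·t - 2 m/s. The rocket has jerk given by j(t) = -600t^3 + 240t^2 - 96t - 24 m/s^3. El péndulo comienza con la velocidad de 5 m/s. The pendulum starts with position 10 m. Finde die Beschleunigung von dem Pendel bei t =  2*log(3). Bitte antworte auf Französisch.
En utilisant a(t) = 5·exp(t/2)/2 et en substituant t = 2*log(3), nous trouvons a = 15/2.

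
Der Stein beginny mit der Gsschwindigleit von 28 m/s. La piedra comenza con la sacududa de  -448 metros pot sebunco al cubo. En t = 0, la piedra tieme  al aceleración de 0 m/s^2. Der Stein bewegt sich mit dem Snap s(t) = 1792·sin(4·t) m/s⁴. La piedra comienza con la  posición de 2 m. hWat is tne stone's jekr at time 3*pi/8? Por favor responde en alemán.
Wir müssen unsere Gleichung für den Snap s(t) = 1792·sin(4·t) 1-mal integrieren. Die Stammfunktion von dem Snap, mit j(0) = -448, ergibt den Ruck: j(t) = -448·cos(4·t). Aus der Gleichung für den Ruck j(t) = -448·cos(4·t), setzen wir t = 3*pi/8 ein und erhalten j = 0.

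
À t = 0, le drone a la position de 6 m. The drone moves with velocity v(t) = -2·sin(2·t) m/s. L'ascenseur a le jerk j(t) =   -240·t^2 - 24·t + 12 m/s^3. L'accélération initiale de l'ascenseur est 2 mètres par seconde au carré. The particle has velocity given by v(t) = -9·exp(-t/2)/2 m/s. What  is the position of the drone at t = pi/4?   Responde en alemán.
Wir müssen unsere Gleichung für die Geschwindigkeit v(t) = -2·sin(2·t) 1-mal integrieren. Die Stammfunktion von der Geschwindigkeit ist die Position. Mit x(0) = 6 erhalten wir x(t) = cos(2·t) + 5. Aus der Gleichung für die Position x(t) = cos(2·t) + 5, setzen wir t = pi/4 ein und erhalten x = 5.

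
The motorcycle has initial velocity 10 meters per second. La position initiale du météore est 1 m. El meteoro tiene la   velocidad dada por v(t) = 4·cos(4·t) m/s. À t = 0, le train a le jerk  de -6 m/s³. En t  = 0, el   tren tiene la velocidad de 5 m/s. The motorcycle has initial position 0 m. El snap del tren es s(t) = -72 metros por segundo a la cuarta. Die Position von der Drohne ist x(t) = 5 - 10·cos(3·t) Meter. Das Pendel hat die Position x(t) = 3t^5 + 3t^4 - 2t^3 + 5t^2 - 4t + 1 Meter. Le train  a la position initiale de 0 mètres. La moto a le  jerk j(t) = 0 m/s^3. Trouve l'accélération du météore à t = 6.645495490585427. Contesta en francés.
En partant de la vitesse v(t) = 4·cos(4·t), nous prenons 1 dérivée. En prenant d/dt de v(t), nous trouvons a(t) = -16·sin(4·t). De l'équation de l'accélération a(t) = -16·sin(4·t), nous substituons t = 6.645495490585427 pour obtenir a = -15.8819393792485.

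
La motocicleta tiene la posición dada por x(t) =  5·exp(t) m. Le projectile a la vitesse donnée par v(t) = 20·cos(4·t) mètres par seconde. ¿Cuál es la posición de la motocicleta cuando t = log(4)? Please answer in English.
From the given position equation x(t) = 5·exp(t), we substitute t = log(4) to get x = 20.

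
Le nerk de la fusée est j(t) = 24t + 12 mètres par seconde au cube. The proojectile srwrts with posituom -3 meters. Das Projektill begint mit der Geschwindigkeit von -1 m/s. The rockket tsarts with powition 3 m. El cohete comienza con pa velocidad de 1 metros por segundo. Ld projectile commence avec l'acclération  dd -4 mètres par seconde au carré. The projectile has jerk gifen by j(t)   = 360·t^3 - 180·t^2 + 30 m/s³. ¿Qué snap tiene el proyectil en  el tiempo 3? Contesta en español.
Debemos derivar nuestra ecuación de la sacudida j(t) = 360·t^3 - 180·t^2 + 30 1 vez. La derivada de la sacudida da el snap: s(t) = 1080·t^2 - 360·t. Usando s(t) = 1080·t^2 - 360·t y sustituyendo t = 3, encontramos s = 8640.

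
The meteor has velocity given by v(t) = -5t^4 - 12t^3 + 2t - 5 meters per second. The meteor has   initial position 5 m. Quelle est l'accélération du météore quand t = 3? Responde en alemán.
Wir müssen unsere Gleichung für die Geschwindigkeit v(t) = -5·t^4 - 12·t^3 + 2·t - 5 1-mal ableiten. Die Ableitung von der Geschwindigkeit ergibt die Beschleunigung: a(t) = -20·t^3 - 36·t^2 + 2. Aus der Gleichung für die Beschleunigung a(t) = -20·t^3 - 36·t^2 + 2, setzen wir t = 3 ein und erhalten a = -862.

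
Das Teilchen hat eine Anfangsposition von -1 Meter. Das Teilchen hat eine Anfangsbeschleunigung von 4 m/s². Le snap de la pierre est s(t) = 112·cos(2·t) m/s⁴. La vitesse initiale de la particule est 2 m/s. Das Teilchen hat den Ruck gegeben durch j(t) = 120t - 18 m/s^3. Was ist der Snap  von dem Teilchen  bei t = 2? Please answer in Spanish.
Para resolver esto, necesitamos tomar 1 derivada de nuestra ecuación de la sacudida j(t) = 120·t - 18. Tomando d/dt de j(t), encontramos s(t) = 120. Tenemos el snap s(t) = 120. Sustituyendo t = 2: s(2) = 120.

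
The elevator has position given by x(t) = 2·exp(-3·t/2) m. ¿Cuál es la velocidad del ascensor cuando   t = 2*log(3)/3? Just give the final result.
La respuesta es -1.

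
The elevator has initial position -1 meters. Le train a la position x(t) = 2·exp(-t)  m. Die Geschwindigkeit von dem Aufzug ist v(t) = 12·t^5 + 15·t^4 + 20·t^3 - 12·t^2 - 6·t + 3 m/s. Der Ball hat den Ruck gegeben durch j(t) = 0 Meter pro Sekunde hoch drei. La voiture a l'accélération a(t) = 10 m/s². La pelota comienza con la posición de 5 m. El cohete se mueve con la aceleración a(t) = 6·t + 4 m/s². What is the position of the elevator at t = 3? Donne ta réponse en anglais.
Starting from velocity v(t) = 12·t^5 + 15·t^4 + 20·t^3 - 12·t^2 - 6·t + 3, we take 1 antiderivative. The integral of velocity is position. Using x(0) = -1, we get x(t) = 2·t^6 + 3·t^5 + 5·t^4 - 4·t^3 - 3·t^2 + 3·t - 1. Using x(t) = 2·t^6 + 3·t^5 + 5·t^4 - 4·t^3 - 3·t^2 + 3·t - 1 and substituting t = 3, we find x = 2465.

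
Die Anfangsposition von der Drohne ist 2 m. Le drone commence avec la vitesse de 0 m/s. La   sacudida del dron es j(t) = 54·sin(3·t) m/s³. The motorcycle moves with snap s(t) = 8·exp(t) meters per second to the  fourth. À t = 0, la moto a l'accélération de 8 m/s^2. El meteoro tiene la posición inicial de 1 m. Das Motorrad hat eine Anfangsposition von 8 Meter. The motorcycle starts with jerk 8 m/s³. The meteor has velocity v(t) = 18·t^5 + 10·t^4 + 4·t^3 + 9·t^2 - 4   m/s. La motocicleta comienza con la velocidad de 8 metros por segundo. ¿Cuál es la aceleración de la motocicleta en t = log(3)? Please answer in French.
Nous devons trouver la primitive de notre équation du snap s(t) = 8·exp(t) 2 fois. La primitive du snap, avec j(0) = 8, donne le jerk: j(t) = 8·exp(t). En intégrant le jerk et en utilisant la condition initiale a(0) = 8, nous obtenons a(t) = 8·exp(t). En utilisant a(t) = 8·exp(t) et en substituant t = log(3), nous trouvons a = 24.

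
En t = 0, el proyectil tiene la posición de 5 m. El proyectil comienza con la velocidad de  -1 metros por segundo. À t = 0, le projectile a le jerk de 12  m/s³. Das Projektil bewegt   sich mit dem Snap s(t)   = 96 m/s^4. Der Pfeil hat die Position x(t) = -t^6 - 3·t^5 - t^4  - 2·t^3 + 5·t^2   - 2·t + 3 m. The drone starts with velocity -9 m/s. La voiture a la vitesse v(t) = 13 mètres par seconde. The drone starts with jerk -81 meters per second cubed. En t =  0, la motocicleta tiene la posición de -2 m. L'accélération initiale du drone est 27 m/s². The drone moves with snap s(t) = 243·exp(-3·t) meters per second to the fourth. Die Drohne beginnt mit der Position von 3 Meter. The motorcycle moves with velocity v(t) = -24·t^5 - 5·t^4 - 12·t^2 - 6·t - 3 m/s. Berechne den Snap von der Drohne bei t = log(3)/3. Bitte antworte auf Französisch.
En utilisant s(t) = 243·exp(-3·t) et en substituant t = log(3)/3, nous trouvons s = 81.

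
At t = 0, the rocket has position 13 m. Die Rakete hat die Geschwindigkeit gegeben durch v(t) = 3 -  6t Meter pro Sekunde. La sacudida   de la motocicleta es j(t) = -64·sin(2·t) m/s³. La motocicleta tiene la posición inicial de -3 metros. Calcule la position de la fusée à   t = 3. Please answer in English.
To solve this, we need to take 1 antiderivative of our velocity equation v(t) = 3 - 6·t. The integral of velocity, with x(0) = 13, gives position: x(t) = -3·t^2 + 3·t + 13. Using x(t) = -3·t^2 + 3·t + 13 and substituting t = 3, we find x = -5.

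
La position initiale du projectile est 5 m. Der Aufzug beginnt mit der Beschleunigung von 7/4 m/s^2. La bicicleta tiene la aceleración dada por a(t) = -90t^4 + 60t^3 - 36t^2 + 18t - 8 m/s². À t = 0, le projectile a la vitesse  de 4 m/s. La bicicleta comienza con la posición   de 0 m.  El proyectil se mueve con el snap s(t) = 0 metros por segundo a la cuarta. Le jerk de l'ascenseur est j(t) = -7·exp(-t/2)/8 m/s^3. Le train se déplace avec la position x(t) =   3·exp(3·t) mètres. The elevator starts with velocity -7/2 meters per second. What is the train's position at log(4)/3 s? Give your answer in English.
Using x(t) = 3·exp(3·t) and substituting t = log(4)/3, we find x = 12.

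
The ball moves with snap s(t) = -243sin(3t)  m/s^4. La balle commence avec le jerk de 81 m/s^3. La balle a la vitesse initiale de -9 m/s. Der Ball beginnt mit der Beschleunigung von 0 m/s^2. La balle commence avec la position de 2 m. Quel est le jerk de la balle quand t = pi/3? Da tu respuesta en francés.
Pour résoudre ceci, nous devons prendre 1 primitive de notre équation du snap s(t) = -243·sin(3·t). L'intégrale du snap est le jerk. En utilisant j(0) = 81, nous obtenons j(t) = 81·cos(3·t). Nous avons le jerk j(t) = 81·cos(3·t). En substituant t = pi/3: j(pi/3) = -81.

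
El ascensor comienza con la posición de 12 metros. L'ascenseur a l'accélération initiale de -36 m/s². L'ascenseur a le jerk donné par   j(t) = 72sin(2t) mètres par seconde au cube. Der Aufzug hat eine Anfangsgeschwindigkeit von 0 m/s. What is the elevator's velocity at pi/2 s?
To solve this, we need to take 2 antiderivatives of our jerk equation j(t) = 72·sin(2·t). The antiderivative of jerk is acceleration. Using a(0) = -36, we get a(t) = -36·cos(2·t). Taking ∫a(t)dt and applying v(0) = 0, we find v(t) = -18·sin(2·t). Using v(t) = -18·sin(2·t) and substituting t = pi/2, we find v = 0.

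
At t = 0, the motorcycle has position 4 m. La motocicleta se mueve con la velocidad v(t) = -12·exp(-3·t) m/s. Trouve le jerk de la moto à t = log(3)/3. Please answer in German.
Ausgehend von der Geschwindigkeit v(t) = -12·exp(-3·t), nehmen wir 2 Ableitungen. Die Ableitung von der Geschwindigkeit ergibt die Beschleunigung: a(t) = 36·exp(-3·t). Mit d/dt von a(t) finden wir j(t) = -108·exp(-3·t). Wir haben den Ruck j(t) = -108·exp(-3·t). Durch Einsetzen von t = log(3)/3: j(log(3)/3) = -36.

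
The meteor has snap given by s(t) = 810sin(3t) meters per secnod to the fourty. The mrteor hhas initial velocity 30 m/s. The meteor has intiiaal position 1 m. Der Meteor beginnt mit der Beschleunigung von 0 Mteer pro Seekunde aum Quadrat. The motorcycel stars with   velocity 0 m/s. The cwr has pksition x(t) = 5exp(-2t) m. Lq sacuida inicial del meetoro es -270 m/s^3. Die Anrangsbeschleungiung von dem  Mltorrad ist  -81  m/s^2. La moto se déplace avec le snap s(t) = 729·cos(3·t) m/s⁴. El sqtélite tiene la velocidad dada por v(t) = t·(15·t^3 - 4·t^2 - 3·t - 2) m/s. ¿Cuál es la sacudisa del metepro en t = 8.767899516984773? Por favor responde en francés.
Nous devons trouver la primitive de notre équation du snap s(t) = 810·sin(3·t) 1 fois. La primitive du snap est le jerk. En utilisant j(0) = -270, nous obtenons j(t) = -270·cos(3·t). Nous avons le jerk j(t) = -270·cos(3·t). En substituant t = 8.767899516984773: j(8.767899516984773) = -105.102913673214.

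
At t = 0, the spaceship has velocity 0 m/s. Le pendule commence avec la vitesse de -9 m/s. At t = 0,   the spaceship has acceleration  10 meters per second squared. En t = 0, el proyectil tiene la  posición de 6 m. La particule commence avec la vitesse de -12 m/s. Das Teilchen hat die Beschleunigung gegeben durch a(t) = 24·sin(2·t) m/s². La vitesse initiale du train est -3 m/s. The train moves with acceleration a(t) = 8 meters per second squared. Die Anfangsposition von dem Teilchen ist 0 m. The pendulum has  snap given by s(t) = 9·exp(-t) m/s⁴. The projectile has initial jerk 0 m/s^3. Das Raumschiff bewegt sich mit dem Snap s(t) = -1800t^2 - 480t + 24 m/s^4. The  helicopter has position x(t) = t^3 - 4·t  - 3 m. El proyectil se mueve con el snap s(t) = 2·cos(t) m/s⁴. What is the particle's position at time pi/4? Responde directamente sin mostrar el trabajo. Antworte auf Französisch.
La position à t = pi/4 est x = -6.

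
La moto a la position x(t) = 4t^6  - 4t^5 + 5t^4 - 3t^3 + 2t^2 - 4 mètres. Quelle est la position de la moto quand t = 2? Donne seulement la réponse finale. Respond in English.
x(2) = 188.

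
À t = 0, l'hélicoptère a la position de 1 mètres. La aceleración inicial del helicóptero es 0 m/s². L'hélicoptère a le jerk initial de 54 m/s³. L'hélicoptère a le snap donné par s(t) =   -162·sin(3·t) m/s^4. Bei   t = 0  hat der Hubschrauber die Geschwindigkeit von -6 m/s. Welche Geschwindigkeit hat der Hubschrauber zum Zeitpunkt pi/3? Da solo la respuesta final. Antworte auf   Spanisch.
La velocidad en t = pi/3 es v = 6.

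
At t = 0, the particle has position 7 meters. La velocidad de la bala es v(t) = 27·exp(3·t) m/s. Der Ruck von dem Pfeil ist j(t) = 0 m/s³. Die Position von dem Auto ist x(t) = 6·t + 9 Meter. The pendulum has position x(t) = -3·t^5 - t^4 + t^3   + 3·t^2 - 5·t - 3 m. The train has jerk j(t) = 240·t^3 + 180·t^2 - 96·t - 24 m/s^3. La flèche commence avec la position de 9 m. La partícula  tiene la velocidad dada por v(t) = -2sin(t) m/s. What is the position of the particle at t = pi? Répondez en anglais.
To solve this, we need to take 1 integral of our velocity equation v(t) = -2·sin(t). Taking ∫v(t)dt and applying x(0) = 7, we find x(t) = 2·cos(t) + 5. From the given position equation x(t) = 2·cos(t) + 5, we substitute t = pi to get x = 3.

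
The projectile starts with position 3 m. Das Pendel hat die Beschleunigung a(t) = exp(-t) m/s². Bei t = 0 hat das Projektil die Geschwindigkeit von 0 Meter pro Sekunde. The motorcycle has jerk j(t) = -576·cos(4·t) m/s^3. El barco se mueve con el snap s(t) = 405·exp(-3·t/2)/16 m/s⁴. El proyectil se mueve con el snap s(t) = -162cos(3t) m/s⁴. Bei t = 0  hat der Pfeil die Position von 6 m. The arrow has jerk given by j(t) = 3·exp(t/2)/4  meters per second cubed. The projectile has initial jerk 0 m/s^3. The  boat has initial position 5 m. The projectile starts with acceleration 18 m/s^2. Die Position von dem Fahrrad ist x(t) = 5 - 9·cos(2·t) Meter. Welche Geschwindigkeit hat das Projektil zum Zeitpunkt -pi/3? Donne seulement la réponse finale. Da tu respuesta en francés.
v(-pi/3) = 0.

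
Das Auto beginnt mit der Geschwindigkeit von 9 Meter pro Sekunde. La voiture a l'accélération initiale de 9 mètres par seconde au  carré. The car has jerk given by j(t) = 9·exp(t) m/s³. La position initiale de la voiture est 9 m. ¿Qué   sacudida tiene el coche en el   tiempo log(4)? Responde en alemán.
Mit j(t) = 9·exp(t) und Einsetzen von t = log(4), finden wir j = 36.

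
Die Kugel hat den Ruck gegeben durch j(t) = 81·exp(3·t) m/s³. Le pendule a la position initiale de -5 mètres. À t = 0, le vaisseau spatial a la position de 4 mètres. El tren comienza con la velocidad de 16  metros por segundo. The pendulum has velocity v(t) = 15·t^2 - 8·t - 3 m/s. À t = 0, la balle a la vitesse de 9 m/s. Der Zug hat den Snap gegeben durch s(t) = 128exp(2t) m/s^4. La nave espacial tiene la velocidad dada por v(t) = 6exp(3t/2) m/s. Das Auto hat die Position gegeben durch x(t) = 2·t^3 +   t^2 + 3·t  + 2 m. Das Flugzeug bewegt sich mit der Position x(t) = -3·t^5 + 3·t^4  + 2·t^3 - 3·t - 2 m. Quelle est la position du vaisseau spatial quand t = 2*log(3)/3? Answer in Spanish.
Para resolver esto, necesitamos tomar 1 antiderivada de nuestra ecuación de la velocidad v(t) = 6·exp(3·t/2). Tomando ∫v(t)dt y aplicando x(0) = 4, encontramos x(t) = 4·exp(3·t/2). De la ecuación de la posición x(t) = 4·exp(3·t/2), sustituimos t = 2*log(3)/3 para obtener x = 12.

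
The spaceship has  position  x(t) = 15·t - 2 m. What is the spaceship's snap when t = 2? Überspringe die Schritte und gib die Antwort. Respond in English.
The answer is 0.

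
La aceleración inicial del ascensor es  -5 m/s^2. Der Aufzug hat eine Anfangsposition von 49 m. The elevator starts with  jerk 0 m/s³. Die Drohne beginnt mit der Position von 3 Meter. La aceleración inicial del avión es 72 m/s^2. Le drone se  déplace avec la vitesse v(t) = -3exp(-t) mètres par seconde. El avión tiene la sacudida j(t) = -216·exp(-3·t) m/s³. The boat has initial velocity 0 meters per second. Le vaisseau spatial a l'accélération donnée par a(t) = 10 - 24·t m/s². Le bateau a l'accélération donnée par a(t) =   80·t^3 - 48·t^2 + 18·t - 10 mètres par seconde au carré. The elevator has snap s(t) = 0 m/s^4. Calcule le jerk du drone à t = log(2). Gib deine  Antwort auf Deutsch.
Wir müssen unsere Gleichung für die Geschwindigkeit v(t) = -3·exp(-t) 2-mal ableiten. Die Ableitung von der Geschwindigkeit ergibt die Beschleunigung: a(t) = 3·exp(-t). Die Ableitung von der Beschleunigung ergibt den Ruck: j(t) = -3·exp(-t). Mit j(t) = -3·exp(-t) und Einsetzen von t = log(2), finden wir j = -3/2.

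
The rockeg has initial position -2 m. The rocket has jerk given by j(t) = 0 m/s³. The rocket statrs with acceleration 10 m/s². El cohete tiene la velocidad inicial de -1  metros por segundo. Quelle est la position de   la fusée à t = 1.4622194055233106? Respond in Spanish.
Partiendo de la sacudida j(t) = 0, tomamos 3 antiderivadas. La integral de la sacudida es la aceleración. Usando a(0) = 10, obtenemos a(t) = 10. Tomando ∫a(t)dt y aplicando v(0) = -1, encontramos v(t) = 10·t - 1. Integrando la velocidad y usando la condición inicial x(0) = -2, obtenemos x(t) = 5·t^2 - t - 2. Tenemos la posición x(t) = 5·t^2 - t - 2. Sustituyendo t = 1.4622194055233106: x(1.4622194055233106) = 7.22820854392141.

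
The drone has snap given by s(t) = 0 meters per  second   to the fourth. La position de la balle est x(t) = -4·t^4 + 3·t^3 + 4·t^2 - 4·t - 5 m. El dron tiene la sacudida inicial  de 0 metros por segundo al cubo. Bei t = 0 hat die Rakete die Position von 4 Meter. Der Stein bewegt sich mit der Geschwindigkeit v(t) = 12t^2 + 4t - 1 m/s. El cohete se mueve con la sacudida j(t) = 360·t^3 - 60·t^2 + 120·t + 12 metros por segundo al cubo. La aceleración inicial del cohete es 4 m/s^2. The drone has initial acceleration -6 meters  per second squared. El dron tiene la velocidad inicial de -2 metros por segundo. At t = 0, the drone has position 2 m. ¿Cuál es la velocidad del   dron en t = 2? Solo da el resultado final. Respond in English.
At t = 2, v = -14.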